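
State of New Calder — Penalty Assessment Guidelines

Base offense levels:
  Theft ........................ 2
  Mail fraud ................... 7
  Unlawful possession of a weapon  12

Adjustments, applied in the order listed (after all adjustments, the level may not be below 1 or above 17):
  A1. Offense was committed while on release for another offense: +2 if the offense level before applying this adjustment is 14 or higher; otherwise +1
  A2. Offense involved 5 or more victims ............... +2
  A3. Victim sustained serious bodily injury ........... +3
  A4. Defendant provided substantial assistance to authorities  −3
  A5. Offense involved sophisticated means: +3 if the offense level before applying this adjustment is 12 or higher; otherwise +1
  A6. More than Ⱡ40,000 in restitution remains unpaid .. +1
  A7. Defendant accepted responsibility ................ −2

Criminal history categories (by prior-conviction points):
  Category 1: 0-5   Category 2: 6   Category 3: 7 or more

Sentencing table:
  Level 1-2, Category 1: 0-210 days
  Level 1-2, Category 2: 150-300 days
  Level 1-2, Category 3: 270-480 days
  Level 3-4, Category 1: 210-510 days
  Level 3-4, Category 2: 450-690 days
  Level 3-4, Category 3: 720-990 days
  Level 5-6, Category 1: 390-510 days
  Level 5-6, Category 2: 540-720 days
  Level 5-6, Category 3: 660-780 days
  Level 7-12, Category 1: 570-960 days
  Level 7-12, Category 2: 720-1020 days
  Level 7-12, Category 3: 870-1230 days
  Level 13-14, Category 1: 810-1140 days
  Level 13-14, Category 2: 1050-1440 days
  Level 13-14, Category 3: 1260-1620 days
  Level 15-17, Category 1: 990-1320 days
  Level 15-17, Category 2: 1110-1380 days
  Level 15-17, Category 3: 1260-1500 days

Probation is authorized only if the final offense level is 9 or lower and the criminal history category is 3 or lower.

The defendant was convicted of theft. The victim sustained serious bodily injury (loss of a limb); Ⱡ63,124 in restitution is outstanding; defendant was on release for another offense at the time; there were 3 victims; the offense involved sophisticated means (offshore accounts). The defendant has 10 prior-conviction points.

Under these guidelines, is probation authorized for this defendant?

Base offense level for theft: 2.
A1 applies (level before this adjustment is 2 < 14, so +1): 2 + 1 = 3.
A3 applies: 3 + 3 = 6.
A5 applies (level before this adjustment is 6 < 12, so +1): 6 + 1 = 7.
A6 applies: 7 + 1 = 8.
Final offense level: 8.
Criminal history: 10 prior points → Category 3 (7+).
Level 8 falls in the 7-12 band.
Grid: Level 7-12 × Category 3 = 870-1230 days.
Probation check: level 8 ≤ 9 and category 3 ≤ 3 → eligible.

Yes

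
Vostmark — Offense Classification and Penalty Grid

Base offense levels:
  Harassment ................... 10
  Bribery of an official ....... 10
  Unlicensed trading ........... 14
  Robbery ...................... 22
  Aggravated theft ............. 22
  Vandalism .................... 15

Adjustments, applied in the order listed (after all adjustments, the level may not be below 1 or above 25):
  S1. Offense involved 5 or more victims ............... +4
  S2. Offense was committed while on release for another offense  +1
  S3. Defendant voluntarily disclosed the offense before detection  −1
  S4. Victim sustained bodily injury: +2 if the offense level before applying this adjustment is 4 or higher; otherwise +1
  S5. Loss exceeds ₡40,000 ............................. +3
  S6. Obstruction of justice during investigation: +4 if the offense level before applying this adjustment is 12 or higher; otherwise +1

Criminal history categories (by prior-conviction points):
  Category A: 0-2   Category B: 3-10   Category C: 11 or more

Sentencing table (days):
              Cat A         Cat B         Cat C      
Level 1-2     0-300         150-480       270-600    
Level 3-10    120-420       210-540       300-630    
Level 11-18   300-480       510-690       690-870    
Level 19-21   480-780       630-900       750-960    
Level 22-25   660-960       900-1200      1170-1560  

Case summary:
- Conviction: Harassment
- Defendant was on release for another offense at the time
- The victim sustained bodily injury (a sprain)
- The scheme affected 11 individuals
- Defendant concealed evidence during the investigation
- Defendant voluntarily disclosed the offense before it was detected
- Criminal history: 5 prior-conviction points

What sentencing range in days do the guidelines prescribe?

630-900 days

Base offense level for harassment: 10.
S1 applies: 10 + 4 = 14.
S2 applies: 14 + 1 = 15.
S3 applies: 15 − 1 = 14.
S4 applies (level before this adjustment is 14 ≥ 4, so +2): 14 + 2 = 16.
S5 does not apply.
S6 applies (level before this adjustment is 16 ≥ 12, so +4): 16 + 4 = 20.
Final offense level: 20.
Criminal history: 5 prior points → Category B (3-10).
Level 20 falls in the 19-21 band.
Grid: Level 19-21 × Category B = 630-900 days.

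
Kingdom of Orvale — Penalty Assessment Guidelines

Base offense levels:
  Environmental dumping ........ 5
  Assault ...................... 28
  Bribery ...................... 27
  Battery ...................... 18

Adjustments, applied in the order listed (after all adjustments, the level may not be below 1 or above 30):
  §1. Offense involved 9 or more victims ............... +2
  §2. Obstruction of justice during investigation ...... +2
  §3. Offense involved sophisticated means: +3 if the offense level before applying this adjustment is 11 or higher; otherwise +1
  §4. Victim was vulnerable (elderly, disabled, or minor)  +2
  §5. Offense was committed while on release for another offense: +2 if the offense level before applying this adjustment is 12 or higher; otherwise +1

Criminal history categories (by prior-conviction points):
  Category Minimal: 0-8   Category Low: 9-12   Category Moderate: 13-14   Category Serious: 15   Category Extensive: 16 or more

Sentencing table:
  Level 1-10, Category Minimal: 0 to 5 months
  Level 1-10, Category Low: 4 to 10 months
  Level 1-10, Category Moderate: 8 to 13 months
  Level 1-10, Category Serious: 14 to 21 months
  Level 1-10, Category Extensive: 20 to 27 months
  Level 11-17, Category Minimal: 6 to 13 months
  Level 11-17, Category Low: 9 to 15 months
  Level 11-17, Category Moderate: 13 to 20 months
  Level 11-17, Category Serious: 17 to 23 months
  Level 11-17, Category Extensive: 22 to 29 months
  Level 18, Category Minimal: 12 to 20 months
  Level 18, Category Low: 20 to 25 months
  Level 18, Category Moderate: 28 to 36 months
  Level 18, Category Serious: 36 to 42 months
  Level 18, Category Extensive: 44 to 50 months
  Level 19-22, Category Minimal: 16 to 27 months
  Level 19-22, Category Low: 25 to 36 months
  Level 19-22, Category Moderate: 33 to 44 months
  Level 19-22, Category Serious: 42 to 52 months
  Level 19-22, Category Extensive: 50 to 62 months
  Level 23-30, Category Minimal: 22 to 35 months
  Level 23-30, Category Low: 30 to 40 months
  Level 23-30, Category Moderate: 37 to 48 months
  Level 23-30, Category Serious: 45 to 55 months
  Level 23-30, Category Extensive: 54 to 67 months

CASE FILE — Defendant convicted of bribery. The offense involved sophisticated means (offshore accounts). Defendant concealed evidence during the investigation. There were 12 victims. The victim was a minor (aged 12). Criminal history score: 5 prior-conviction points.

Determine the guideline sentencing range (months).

22-35 months

Base offense level for bribery: 27.
§1 applies: 27 + 2 = 29.
§2 applies: 29 + 2 = 31.
§3 applies (level before this adjustment is 31 ≥ 11, so +3): 31 + 3 = 34.
§4 applies: 34 + 2 = 36.
§5 does not apply.
Level 36 exceeds the maximum of 30; capped at 30.
Final offense level: 30.
Criminal history: 5 prior points → Category Minimal (0-8).
Level 30 falls in the 23-30 band.
Grid: Level 23-30 × Category Minimal = 22-35 months.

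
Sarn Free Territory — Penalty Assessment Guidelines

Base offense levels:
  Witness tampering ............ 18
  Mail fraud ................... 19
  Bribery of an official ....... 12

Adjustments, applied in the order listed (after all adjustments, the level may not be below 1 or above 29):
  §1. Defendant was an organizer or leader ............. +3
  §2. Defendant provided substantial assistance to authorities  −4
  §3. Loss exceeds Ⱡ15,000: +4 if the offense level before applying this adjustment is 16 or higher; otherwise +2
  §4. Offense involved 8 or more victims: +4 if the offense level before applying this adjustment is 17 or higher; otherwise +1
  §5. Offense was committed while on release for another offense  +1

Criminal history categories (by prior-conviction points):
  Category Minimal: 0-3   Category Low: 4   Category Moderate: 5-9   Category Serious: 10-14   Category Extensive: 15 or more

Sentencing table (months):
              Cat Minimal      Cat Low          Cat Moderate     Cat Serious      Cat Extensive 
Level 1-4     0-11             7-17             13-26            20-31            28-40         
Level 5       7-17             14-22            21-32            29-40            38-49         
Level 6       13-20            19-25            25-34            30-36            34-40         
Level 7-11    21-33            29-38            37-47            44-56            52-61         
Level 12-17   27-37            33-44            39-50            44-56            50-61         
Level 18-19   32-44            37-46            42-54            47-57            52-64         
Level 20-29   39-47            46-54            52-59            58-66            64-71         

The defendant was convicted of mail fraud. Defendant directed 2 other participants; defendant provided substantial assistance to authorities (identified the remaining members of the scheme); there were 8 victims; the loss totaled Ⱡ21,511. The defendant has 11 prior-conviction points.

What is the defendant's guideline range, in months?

Base offense level for mail fraud: 19.
§1 applies: 19 + 3 = 22.
§2 applies: 22 − 4 = 18.
§3 applies (level before this adjustment is 18 ≥ 16, so +4): 18 + 4 = 22.
§4 applies (level before this adjustment is 22 ≥ 17, so +4): 22 + 4 = 26.
§5 does not apply.
Final offense level: 26.
Criminal history: 11 prior points → Category Serious (10-14).
Level 26 falls in the 20-29 band.
Grid: Level 20-29 × Category Serious = 58-66 months.

58-66 months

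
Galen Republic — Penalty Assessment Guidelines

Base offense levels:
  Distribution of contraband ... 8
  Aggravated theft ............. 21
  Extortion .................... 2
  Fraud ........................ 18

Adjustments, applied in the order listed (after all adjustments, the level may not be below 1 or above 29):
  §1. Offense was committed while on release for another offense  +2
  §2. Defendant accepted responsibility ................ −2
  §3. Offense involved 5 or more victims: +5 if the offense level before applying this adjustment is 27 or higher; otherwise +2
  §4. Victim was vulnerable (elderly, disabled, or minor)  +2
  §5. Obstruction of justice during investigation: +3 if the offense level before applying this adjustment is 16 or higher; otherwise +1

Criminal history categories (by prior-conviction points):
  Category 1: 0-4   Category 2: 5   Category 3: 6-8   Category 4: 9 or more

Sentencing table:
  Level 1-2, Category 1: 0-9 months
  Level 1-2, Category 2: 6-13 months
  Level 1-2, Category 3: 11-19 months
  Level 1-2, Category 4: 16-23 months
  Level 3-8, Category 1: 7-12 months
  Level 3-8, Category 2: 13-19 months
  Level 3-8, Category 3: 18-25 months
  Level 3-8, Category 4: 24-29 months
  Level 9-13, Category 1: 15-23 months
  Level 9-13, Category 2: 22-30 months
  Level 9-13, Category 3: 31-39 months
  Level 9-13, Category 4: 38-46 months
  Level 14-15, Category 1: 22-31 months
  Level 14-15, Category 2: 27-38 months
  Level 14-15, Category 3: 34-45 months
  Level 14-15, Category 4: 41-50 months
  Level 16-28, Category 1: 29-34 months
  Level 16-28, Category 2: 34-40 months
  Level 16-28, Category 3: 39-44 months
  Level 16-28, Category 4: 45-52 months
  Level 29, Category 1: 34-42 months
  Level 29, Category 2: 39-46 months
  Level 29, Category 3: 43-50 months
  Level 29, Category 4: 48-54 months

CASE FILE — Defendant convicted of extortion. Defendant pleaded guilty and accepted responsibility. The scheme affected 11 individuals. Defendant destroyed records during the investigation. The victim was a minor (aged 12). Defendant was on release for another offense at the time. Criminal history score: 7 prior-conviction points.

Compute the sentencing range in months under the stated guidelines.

18-25 months

Base offense level for extortion: 2.
§1 applies: 2 + 2 = 4.
§2 applies: 4 − 2 = 2.
§3 applies (level before this adjustment is 2 < 27, so +2): 2 + 2 = 4.
§4 applies: 4 + 2 = 6.
§5 applies (level before this adjustment is 6 < 16, so +1): 6 + 1 = 7.
Final offense level: 7.
Criminal history: 7 prior points → Category 3 (6-8).
Level 7 falls in the 3-8 band.
Grid: Level 3-8 × Category 3 = 18-25 months.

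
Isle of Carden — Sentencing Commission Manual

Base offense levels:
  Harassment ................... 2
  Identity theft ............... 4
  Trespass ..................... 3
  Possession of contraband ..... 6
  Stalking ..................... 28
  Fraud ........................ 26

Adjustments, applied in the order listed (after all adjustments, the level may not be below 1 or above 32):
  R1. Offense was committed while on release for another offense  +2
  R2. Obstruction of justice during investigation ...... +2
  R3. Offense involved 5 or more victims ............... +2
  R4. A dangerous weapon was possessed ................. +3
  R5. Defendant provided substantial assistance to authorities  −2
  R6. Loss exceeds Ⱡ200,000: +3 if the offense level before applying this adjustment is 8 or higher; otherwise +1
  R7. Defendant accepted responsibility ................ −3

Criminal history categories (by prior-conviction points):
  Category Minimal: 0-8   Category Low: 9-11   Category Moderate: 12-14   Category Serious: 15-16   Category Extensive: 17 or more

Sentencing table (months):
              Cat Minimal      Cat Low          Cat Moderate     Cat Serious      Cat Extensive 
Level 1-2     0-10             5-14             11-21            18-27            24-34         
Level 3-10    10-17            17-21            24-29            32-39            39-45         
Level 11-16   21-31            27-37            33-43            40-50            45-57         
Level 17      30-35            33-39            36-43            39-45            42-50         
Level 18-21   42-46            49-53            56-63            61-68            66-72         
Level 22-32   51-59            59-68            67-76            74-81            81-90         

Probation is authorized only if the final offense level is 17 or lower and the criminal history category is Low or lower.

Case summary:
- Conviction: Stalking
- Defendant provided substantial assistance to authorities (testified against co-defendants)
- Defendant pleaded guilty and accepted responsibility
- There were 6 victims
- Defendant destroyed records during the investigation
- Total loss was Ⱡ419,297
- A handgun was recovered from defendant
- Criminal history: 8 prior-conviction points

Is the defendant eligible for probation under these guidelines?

Base offense level for stalking: 28.
R2 applies: 28 + 2 = 30.
R3 applies: 30 + 2 = 32.
R4 applies: 32 + 3 = 35.
R5 applies: 35 − 2 = 33.
R6 applies (level before this adjustment is 33 ≥ 8, so +3): 33 + 3 = 36.
R7 applies: 36 − 3 = 33.
Level 33 exceeds the maximum of 32; capped at 32.
Final offense level: 32.
Criminal history: 8 prior points → Category Minimal (0-8).
Level 32 falls in the 22-32 band.
Grid: Level 22-32 × Category Minimal = 51-59 months.
Probation check: level 32 > 17 and category Minimal ≤ Low → not eligible.

No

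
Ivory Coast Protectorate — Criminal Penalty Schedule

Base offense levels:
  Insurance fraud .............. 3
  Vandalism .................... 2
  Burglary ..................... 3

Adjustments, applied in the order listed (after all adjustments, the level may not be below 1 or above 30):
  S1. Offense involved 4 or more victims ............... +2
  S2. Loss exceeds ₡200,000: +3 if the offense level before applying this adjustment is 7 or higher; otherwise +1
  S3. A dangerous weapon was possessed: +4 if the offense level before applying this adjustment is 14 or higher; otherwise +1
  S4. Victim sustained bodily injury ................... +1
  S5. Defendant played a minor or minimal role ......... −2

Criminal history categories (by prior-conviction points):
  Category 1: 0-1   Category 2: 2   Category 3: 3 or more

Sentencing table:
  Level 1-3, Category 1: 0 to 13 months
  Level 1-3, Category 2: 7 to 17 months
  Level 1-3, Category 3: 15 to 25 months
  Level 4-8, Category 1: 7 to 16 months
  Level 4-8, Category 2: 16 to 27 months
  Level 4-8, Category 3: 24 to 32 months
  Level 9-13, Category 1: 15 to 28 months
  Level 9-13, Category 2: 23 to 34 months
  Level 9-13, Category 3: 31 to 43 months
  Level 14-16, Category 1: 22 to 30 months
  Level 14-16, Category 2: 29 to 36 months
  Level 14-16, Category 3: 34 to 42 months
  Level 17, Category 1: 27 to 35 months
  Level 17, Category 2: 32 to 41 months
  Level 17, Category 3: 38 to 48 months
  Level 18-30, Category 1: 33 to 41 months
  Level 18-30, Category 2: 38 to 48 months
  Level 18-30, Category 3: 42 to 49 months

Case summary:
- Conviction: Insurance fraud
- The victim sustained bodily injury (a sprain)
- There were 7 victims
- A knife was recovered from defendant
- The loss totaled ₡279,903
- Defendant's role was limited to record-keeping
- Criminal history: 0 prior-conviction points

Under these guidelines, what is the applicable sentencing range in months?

Base offense level for insurance fraud: 3.
S1 applies: 3 + 2 = 5.
S2 applies (level before this adjustment is 5 < 7, so +1): 5 + 1 = 6.
S3 applies (level before this adjustment is 6 < 14, so +1): 6 + 1 = 7.
S4 applies: 7 + 1 = 8.
S5 applies: 8 − 2 = 6.
Final offense level: 6.
Criminal history: 0 prior points → Category 1 (0-1).
Level 6 falls in the 4-8 band.
Grid: Level 4-8 × Category 1 = 7-16 months.

7-16 months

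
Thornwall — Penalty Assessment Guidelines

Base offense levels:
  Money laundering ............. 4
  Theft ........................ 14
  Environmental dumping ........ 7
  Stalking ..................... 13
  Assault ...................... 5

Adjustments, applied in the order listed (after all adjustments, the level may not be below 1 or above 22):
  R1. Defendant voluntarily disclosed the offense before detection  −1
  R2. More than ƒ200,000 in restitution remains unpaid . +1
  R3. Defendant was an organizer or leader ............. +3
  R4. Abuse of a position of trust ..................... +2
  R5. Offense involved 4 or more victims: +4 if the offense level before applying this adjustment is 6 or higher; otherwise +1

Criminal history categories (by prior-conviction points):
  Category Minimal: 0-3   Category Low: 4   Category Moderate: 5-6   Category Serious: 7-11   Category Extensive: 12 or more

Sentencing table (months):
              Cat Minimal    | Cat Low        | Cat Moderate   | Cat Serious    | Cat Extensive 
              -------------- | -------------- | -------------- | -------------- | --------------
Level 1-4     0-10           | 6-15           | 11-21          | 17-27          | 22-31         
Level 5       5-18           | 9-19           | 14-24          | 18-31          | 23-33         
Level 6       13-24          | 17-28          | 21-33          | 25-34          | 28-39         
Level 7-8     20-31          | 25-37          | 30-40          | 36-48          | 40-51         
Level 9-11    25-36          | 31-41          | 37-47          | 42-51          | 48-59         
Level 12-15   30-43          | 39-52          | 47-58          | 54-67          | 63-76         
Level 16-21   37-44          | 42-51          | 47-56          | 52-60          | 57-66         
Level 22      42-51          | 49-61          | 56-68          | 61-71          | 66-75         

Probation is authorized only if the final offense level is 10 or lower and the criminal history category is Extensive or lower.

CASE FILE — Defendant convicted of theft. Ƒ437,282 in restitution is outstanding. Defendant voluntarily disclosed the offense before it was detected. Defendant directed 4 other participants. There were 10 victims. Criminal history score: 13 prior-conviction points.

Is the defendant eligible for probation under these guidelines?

Base offense level for theft: 14.
R1 applies: 14 − 1 = 13.
R2 applies: 13 + 1 = 14.
R3 applies: 14 + 3 = 17.
R4 does not apply.
R5 applies (level before this adjustment is 17 ≥ 6, so +4): 17 + 4 = 21.
Final offense level: 21.
Criminal history: 13 prior points → Category Extensive (12+).
Level 21 falls in the 16-21 band.
Grid: Level 16-21 × Category Extensive = 57-66 months.
Probation check: level 21 > 10 and category Extensive ≤ Extensive → not eligible.

No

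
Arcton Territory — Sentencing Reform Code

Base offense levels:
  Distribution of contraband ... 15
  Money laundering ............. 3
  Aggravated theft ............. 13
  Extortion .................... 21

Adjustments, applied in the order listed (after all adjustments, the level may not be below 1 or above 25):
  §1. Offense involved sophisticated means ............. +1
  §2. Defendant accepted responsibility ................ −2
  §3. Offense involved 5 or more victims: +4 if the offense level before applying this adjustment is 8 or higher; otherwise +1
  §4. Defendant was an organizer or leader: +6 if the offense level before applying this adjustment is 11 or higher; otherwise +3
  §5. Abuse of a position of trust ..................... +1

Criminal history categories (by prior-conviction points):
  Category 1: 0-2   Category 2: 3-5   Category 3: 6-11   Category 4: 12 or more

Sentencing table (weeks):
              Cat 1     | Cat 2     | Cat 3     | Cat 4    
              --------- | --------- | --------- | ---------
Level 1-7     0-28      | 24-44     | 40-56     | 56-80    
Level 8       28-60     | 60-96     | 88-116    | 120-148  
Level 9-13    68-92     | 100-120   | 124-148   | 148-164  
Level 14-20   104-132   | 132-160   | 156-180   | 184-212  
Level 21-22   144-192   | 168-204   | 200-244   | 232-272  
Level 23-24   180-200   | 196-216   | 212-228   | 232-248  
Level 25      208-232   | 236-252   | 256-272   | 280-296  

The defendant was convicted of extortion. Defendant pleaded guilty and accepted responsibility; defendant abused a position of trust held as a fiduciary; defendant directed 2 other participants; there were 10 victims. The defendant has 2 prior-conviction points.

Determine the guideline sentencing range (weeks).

208-232 weeks

Base offense level for extortion: 21.
§2 applies: 21 − 2 = 19.
§3 applies (level before this adjustment is 19 ≥ 8, so +4): 19 + 4 = 23.
§4 applies (level before this adjustment is 23 ≥ 11, so +6): 23 + 6 = 29.
§5 applies: 29 + 1 = 30.
Level 30 exceeds the maximum of 25; capped at 25.
Final offense level: 25.
Criminal history: 2 prior points → Category 1 (0-2).
Level 25 falls in the 25 band.
Grid: Level 25 × Category 1 = 208-232 weeks.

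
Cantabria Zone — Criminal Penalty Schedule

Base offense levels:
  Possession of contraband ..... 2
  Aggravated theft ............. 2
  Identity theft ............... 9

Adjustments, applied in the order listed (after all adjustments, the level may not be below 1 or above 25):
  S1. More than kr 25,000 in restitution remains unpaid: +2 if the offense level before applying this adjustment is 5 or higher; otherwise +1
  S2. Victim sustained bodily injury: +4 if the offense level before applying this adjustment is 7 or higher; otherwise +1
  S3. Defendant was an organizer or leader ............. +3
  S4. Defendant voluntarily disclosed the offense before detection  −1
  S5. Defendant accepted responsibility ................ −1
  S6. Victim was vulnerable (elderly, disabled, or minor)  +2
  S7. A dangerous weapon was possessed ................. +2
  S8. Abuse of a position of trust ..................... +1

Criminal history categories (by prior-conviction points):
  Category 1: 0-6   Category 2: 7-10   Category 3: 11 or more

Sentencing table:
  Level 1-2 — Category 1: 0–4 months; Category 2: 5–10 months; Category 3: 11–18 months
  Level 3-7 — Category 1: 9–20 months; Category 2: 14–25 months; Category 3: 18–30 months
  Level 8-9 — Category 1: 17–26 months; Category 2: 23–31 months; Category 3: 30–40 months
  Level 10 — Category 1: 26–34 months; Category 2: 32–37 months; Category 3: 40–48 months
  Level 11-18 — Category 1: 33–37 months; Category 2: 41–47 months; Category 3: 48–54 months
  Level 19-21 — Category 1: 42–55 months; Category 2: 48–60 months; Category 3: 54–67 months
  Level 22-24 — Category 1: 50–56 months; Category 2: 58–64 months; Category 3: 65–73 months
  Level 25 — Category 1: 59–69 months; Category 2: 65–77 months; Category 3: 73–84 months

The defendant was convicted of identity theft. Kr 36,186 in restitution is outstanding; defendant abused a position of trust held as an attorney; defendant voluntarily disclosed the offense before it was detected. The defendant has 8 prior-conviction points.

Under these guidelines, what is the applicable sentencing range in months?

Base offense level for identity theft: 9.
S1 applies (level before this adjustment is 9 ≥ 5, so +2): 9 + 2 = 11.
S4 applies: 11 − 1 = 10.
S6 does not apply.
S7 does not apply.
S8 applies: 10 + 1 = 11.
Final offense level: 11.
Criminal history: 8 prior points → Category 2 (7-10).
Level 11 falls in the 11-18 band.
Grid: Level 11-18 × Category 2 = 41-47 months.

41-47 months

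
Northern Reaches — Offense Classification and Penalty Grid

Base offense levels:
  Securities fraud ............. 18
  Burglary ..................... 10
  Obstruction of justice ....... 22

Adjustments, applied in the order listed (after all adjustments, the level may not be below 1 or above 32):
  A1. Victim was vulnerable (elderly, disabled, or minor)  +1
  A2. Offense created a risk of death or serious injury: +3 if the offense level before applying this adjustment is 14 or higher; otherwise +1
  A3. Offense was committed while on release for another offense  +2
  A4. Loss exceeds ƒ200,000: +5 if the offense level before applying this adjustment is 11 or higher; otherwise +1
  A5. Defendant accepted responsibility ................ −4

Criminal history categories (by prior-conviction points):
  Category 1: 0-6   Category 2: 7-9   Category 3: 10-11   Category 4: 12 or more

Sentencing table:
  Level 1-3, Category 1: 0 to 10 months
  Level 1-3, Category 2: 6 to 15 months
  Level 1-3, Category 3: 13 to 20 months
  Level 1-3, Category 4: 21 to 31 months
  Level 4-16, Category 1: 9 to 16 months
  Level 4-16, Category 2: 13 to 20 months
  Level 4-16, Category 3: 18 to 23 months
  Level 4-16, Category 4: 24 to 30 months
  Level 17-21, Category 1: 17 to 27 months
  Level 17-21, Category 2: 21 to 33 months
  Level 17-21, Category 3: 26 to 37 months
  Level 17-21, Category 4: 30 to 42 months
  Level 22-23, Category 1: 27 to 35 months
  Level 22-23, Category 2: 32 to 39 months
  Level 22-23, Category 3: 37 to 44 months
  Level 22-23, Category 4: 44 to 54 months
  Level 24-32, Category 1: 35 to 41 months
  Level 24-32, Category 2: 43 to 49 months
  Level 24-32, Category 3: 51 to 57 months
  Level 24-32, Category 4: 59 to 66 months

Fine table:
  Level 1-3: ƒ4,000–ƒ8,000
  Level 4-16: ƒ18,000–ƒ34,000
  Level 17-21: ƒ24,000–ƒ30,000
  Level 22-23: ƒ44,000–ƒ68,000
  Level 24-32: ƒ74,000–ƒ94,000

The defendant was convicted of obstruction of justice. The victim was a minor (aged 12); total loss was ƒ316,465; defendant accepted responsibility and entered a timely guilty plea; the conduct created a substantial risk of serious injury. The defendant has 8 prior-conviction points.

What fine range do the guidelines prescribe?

ƒ74,000–ƒ94,000

Base offense level for obstruction of justice: 22.
A1 applies: 22 + 1 = 23.
A2 applies (level before this adjustment is 23 ≥ 14, so +3): 23 + 3 = 26.
A3 does not apply.
A4 applies (level before this adjustment is 26 ≥ 11, so +5): 26 + 5 = 31.
A5 applies: 31 − 4 = 27.
Final offense level: 27.
Level 27 falls in the 24-32 band.
Fine table: Level 24-32 → ƒ74,000–ƒ94,000.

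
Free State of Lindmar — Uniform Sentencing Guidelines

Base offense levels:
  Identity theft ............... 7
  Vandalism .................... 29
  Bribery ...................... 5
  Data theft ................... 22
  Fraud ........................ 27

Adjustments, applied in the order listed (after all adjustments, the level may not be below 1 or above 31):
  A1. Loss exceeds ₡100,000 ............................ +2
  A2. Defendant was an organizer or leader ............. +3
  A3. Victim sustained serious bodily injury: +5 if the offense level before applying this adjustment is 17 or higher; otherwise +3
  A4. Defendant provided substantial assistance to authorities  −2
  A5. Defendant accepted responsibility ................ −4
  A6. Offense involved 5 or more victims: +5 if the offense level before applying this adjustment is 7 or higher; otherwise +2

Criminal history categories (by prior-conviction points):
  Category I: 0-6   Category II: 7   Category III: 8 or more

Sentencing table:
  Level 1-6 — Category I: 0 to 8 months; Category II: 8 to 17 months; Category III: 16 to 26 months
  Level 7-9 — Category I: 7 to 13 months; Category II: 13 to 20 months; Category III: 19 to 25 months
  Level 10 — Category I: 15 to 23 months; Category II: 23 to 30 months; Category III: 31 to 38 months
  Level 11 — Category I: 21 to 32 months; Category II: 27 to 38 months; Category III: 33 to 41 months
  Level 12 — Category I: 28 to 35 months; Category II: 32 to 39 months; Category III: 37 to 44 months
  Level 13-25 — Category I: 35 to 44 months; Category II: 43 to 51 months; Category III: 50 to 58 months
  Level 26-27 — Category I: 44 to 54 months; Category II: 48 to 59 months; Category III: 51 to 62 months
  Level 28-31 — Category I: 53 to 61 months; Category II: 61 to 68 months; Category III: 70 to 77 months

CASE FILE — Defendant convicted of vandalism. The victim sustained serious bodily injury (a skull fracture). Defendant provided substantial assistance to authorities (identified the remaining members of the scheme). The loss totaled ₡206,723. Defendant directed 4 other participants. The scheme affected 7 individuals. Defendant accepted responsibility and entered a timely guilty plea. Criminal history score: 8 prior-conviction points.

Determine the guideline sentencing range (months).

70-77 months

Base offense level for vandalism: 29.
A1 applies: 29 + 2 = 31.
A2 applies: 31 + 3 = 34.
A3 applies (level before this adjustment is 34 ≥ 17, so +5): 34 + 5 = 39.
A4 applies: 39 − 2 = 37.
A5 applies: 37 − 4 = 33.
A6 applies (level before this adjustment is 33 ≥ 7, so +5): 33 + 5 = 38.
Level 38 exceeds the maximum of 31; capped at 31.
Final offense level: 31.
Criminal history: 8 prior points → Category III (8+).
Level 31 falls in the 28-31 band.
Grid: Level 28-31 × Category III = 70-77 months.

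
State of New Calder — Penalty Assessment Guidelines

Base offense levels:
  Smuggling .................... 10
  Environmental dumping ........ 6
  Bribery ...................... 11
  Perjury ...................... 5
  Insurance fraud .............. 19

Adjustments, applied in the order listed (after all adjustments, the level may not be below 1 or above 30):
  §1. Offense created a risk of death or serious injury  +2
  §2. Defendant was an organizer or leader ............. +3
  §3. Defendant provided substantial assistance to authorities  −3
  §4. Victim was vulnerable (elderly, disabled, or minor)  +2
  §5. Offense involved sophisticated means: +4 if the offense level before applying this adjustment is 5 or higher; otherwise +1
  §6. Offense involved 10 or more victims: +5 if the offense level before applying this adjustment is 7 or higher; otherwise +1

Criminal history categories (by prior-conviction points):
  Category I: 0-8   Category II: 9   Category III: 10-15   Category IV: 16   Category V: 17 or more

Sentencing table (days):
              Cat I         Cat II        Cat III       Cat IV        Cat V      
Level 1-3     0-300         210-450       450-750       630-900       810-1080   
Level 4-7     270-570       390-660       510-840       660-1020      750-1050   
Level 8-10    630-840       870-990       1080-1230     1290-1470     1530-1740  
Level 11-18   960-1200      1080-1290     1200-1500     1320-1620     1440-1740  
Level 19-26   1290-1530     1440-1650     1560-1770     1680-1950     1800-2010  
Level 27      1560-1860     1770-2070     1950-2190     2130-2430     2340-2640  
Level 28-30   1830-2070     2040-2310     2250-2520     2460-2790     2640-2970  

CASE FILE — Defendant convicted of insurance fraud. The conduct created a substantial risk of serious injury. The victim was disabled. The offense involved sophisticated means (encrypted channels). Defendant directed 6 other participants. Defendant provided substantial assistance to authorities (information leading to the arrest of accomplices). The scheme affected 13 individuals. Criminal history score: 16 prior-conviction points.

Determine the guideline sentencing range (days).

Base offense level for insurance fraud: 19.
§1 applies: 19 + 2 = 21.
§2 applies: 21 + 3 = 24.
§3 applies: 24 − 3 = 21.
§4 applies: 21 + 2 = 23.
§5 applies (level before this adjustment is 23 ≥ 5, so +4): 23 + 4 = 27.
§6 applies (level before this adjustment is 27 ≥ 7, so +5): 27 + 5 = 32.
Level 32 exceeds the maximum of 30; capped at 30.
Final offense level: 30.
Criminal history: 16 prior points → Category IV (16).
Level 30 falls in the 28-30 band.
Grid: Level 28-30 × Category IV = 2460-2790 days.

2460-2790 days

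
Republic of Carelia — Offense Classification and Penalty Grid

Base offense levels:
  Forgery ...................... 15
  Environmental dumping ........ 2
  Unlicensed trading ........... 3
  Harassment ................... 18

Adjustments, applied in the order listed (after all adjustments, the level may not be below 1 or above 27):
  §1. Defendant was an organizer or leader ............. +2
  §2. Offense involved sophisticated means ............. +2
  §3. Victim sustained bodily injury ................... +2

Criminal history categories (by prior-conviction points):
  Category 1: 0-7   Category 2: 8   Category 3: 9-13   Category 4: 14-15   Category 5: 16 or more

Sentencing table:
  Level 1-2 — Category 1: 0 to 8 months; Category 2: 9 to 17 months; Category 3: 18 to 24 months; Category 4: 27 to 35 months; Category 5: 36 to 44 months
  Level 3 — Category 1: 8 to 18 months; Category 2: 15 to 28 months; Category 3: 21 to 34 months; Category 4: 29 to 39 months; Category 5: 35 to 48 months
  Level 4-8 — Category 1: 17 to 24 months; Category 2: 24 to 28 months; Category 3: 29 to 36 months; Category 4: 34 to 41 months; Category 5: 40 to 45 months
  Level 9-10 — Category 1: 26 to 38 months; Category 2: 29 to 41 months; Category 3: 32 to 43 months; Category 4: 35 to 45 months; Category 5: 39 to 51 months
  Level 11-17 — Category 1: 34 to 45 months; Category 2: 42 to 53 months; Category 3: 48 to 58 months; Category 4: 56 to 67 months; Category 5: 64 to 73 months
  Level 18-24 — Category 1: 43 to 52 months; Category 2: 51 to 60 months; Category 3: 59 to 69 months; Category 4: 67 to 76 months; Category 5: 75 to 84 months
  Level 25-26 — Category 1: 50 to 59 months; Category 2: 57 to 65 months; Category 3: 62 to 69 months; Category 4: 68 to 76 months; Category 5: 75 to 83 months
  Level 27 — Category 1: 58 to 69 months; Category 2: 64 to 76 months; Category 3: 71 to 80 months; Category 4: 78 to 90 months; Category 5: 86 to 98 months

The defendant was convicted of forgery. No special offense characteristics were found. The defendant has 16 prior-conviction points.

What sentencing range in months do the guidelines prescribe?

Base offense level for forgery: 15.
Final offense level: 15.
Criminal history: 16 prior points → Category 5 (16+).
Level 15 falls in the 11-17 band.
Grid: Level 11-17 × Category 5 = 64-73 months.

64-73 months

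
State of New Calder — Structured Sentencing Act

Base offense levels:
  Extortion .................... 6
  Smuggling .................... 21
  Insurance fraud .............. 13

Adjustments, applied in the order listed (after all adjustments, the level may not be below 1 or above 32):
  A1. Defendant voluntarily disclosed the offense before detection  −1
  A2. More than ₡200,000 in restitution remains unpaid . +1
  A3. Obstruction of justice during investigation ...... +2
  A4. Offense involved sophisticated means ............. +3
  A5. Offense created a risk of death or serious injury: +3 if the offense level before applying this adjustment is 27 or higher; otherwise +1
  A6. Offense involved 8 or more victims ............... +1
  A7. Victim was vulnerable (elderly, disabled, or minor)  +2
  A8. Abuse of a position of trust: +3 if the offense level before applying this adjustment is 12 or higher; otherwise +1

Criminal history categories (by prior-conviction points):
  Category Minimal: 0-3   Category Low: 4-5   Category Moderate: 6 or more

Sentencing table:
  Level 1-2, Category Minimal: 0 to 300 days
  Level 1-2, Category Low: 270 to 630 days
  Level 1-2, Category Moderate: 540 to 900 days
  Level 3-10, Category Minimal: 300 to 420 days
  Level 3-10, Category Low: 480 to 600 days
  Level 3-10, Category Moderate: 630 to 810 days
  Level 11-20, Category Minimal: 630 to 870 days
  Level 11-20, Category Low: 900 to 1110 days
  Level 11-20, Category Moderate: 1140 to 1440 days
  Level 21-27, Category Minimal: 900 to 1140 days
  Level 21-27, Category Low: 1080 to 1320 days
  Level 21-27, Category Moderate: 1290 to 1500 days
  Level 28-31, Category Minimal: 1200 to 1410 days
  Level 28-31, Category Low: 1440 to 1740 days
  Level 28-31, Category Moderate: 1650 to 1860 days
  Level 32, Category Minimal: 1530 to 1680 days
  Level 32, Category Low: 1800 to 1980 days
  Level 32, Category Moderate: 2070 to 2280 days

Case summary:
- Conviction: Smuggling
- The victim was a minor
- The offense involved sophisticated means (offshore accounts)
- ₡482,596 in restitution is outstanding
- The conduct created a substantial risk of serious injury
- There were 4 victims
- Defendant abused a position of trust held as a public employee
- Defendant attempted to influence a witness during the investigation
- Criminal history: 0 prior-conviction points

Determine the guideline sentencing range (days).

1530-1680 days

Base offense level for smuggling: 21.
A2 applies: 21 + 1 = 22.
A3 applies: 22 + 2 = 24.
A4 applies: 24 + 3 = 27.
A5 applies (level before this adjustment is 27 ≥ 27, so +3): 27 + 3 = 30.
A7 applies: 30 + 2 = 32.
A8 applies (level before this adjustment is 32 ≥ 12, so +3): 32 + 3 = 35.
Level 35 exceeds the maximum of 32; capped at 32.
Final offense level: 32.
Criminal history: 0 prior points → Category Minimal (0-3).
Level 32 falls in the 32 band.
Grid: Level 32 × Category Minimal = 1530-1680 days.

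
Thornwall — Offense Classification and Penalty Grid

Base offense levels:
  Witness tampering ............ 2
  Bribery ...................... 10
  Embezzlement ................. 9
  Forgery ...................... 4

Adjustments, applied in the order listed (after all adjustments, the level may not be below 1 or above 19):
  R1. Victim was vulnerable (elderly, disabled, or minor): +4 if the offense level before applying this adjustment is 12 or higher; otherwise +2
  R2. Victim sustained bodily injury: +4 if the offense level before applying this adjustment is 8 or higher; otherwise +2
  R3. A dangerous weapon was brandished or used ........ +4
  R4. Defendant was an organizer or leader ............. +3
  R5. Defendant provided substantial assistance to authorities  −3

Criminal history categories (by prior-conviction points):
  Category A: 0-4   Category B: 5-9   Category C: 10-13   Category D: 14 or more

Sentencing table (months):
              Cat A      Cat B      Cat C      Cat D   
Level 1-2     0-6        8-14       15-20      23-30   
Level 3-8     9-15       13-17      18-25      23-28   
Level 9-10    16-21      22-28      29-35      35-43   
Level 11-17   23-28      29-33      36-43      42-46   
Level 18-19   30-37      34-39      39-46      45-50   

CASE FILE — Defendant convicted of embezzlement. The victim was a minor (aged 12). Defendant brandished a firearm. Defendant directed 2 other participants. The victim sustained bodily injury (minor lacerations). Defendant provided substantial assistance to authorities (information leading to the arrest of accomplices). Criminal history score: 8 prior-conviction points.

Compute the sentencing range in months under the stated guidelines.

34-39 months

Base offense level for embezzlement: 9.
R1 applies (level before this adjustment is 9 < 12, so +2): 9 + 2 = 11.
R2 applies (level before this adjustment is 11 ≥ 8, so +4): 11 + 4 = 15.
R3 applies: 15 + 4 = 19.
R4 applies: 19 + 3 = 22.
R5 applies: 22 − 3 = 19.
Final offense level: 19.
Criminal history: 8 prior points → Category B (5-9).
Level 19 falls in the 18-19 band.
Grid: Level 18-19 × Category B = 34-39 months.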